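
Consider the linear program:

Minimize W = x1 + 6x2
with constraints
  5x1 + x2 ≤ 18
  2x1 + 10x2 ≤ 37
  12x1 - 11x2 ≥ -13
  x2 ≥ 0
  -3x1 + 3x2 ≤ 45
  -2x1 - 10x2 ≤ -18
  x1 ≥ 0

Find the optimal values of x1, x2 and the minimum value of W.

Corner points and W = x1 + 6x2:
  (143/48, 149/48) → W = 1037/48
  (27/8, 9/8) → W = 81/8
  (277/142, 235/71) → W = 3097/142
  (34/71, 121/71) → W = 760/71

x1 = 27/8, x2 = 9/8, minimum W = 81/8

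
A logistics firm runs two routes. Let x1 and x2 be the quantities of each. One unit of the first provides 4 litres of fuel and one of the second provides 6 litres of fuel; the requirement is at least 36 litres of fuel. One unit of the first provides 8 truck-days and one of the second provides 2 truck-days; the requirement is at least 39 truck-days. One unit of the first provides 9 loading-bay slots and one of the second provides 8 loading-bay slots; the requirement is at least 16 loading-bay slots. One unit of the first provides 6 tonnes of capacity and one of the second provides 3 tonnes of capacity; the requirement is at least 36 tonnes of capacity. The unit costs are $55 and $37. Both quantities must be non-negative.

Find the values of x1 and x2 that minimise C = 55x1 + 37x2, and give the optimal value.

Vertices and C = 55x1 + 37x2:
  (0, 39/2) → C = 1443/2
  (9, 0) → C = 495
  (9/2, 3) → C = 717/2
  (15/4, 9/2) → C = 1491/4
The feasible region is unbounded (it extends along (0, 1), (1, 0)), but C strictly increases along every unbounded feasible direction, so there is no improving ray and the minimum is attained at a vertex.

At the optimal vertex, 4x1 + 6x2 = 36 and 6x1 + 3x2 = 36.
Solving simultaneously gives x1 = 9/2, x2 = 3.

x1 = 9/2, x2 = 3, minimum C = 717/2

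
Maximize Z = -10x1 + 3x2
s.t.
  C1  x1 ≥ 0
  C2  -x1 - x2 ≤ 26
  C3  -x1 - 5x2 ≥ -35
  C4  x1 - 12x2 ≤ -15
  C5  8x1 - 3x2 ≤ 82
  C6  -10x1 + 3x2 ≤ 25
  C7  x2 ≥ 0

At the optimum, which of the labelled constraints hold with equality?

Feasible corners and Z = -10x1 + 3x2:
  (0, 7) → Z = 21
  (0, 5/4) → Z = 15/4
  (515/43, 198/43) → Z = -4556/43
  (343/31, 202/93) → Z = -3228/31

The maximum is at (0, 7). Substituting into each constraint, equality holds for C1 and C3; the remaining constraints have slack.

C1 and C3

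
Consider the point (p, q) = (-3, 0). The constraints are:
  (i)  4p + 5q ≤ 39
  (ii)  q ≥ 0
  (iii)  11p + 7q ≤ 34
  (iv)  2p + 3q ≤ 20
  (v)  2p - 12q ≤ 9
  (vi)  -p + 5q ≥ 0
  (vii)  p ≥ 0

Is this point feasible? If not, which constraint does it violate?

Constraint (vii): p = -3, which is not ≥ 0. All other constraints are satisfied.

not feasible — violates (vii)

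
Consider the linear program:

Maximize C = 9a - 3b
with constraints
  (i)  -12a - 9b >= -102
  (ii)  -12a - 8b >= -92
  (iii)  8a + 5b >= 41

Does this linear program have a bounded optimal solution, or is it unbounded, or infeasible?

From the feasible point (1, 10), moving in the direction (5, -8) keeps every constraint satisfied while C increases without bound.

unbounded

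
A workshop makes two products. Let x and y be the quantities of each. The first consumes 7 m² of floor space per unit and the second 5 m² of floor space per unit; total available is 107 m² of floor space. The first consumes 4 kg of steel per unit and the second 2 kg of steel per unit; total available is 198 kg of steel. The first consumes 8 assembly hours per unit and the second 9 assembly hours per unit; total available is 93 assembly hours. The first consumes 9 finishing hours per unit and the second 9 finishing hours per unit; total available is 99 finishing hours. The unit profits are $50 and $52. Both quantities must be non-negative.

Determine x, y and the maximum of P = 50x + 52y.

x = 6, y = 5, maximum P = 560

Extreme points and P = 50x + 52y:
  (0, 0) → P = 0
  (0, 31/3) → P = 1612/3
  (11, 0) → P = 550
  (6, 5) → P = 560

The binding constraints are 8x + 9y = 93 and 9x + 9y = 99.
Solving simultaneously gives x = 6, y = 5.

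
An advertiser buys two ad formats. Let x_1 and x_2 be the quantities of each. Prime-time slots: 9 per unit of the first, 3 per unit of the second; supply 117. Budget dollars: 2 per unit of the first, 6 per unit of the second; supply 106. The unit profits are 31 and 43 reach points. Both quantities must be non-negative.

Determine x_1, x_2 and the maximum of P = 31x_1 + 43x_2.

x_1 = 8, x_2 = 15, maximum P = 893

Extreme points and P = 31x_1 + 43x_2:
  (0, 0) → P = 0
  (0, 53/3) → P = 2279/3
  (13, 0) → P = 403
  (8, 15) → P = 893

The optimum lies where 9x_1 + 3x_2 = 117 and 2x_1 + 6x_2 = 106.
Solving simultaneously gives x_1 = 8, x_2 = 15.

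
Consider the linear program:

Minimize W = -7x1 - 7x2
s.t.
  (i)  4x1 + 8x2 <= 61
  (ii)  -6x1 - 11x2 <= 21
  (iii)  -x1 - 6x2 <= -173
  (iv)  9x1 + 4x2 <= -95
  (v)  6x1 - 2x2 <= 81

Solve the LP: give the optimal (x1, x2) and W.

x1 = -509/8, x2 = 631/16, minimum W = 2709/16

Extreme points and W = -7x1 - 7x2:
  (-839/4, 225/2) → W = 2723/4
  (-509/8, 631/16) → W = 2709/16
  (-2029/25, 1059/25) → W = 1358/5

The binding constraints are 4x1 + 8x2 = 61 and -x1 - 6x2 = -173.
Solving simultaneously gives x1 = -509/8, x2 = 631/16.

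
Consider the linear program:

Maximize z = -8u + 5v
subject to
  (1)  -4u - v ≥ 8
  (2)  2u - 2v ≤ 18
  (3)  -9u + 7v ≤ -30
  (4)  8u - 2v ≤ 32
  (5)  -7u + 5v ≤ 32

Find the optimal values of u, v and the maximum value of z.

Feasible corners and z = -8u + 5v:
  (1/5, -44/5) → z = -228/5
  (-26/37, -192/37) → z = -752/37
  (-33/2, -51/2) → z = 9/2

u = -33/2, v = -51/2, maximum z = 9/2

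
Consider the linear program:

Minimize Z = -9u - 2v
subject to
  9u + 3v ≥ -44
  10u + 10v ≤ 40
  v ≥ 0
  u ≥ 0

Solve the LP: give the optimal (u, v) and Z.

Corner points and Z = -9u - 2v:
  (4, 0) → Z = -36
  (0, 4) → Z = -8
  (0, 0) → Z = 0

The binding constraints are 10u + 10v = 40 and v = 0.
Solving simultaneously gives u = 4, v = 0.

u = 4, v = 0, minimum Z = -36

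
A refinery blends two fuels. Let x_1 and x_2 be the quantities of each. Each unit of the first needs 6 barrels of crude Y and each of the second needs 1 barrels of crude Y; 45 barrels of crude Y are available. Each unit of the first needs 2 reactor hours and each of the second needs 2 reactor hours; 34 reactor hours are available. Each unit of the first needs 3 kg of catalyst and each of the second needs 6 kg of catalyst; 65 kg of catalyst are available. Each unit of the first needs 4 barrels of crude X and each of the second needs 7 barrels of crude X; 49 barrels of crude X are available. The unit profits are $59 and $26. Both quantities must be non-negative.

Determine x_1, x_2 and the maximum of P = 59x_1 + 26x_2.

x_1 = 7, x_2 = 3, maximum P = 491

Extreme points and P = 59x_1 + 26x_2:
  (0, 0) → P = 0
  (0, 7) → P = 182
  (15/2, 0) → P = 885/2
  (7, 3) → P = 491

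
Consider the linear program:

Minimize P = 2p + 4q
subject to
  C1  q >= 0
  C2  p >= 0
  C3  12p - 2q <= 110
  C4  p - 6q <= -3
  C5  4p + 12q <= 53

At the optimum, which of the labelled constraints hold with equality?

C2 and C4

Corner points and P = 2p + 4q:
  (0, 1/2) → P = 2
  (0, 53/12) → P = 53/3
  (47/6, 65/36) → P = 206/9

The minimum is at (0, 1/2). Substituting into each constraint, equality holds for C2 and C4; the remaining constraints have slack.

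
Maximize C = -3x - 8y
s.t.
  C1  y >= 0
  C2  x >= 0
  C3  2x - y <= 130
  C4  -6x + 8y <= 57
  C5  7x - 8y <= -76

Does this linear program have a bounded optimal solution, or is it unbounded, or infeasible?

infeasible

The boundaries y = 0 and x = 0 meet at (0, 0), but that point violates 7x - 8y ≤ -76. Every candidate vertex is excluded by some other constraint, so the feasible region is empty.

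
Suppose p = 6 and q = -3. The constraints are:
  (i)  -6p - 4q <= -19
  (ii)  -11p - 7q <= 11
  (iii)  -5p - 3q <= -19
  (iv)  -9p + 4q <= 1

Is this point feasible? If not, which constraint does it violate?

feasible

(i): -24 ≤ -19 ✓
(ii): -45 ≤ 11 ✓
(iii): -21 ≤ -19 ✓
(iv): -66 ≤ 1 ✓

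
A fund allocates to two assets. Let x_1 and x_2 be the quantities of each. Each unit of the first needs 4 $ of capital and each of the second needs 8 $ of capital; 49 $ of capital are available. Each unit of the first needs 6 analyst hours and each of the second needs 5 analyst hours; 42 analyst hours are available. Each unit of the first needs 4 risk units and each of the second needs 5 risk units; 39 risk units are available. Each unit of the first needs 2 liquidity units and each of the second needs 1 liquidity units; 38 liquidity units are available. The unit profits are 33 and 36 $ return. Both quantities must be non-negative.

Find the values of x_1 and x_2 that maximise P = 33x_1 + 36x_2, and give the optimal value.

Corner points and P = 33x_1 + 36x_2:
  (0, 0) → P = 0
  (0, 49/8) → P = 441/2
  (7, 0) → P = 231
  (13/4, 9/2) → P = 1077/4

At the optimal vertex, 4x_1 + 8x_2 = 49 and 6x_1 + 5x_2 = 42.
Solving simultaneously gives x_1 = 13/4, x_2 = 9/2.

x_1 = 13/4, x_2 = 9/2, maximum P = 1077/4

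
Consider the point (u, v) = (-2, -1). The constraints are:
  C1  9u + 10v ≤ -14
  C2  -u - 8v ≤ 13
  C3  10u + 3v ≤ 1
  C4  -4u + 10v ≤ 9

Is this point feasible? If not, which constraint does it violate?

C1: -28 ≤ -14 ✓
C2: 10 ≤ 13 ✓
C3: -23 ≤ 1 ✓
C4: -2 ≤ 9 ✓

feasible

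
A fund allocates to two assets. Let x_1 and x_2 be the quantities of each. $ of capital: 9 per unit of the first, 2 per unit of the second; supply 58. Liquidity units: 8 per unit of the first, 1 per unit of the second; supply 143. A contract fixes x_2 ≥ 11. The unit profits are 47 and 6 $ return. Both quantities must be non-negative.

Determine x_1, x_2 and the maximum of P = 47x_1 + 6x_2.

x_1 = 4, x_2 = 11, maximum P = 254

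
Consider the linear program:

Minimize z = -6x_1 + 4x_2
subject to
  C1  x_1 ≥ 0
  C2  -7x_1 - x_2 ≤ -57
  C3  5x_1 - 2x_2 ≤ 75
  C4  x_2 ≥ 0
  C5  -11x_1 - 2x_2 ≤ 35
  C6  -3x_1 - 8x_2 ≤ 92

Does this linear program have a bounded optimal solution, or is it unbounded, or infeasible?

bounded optimum

Feasible corners and z = -6x_1 + 4x_2:
  (0, 57) → z = 228
  (57/7, 0) → z = -342/7
  (15, 0) → z = -90
The feasible region has finitely many vertices and no improving ray; the minimum is -90 at (15, 0).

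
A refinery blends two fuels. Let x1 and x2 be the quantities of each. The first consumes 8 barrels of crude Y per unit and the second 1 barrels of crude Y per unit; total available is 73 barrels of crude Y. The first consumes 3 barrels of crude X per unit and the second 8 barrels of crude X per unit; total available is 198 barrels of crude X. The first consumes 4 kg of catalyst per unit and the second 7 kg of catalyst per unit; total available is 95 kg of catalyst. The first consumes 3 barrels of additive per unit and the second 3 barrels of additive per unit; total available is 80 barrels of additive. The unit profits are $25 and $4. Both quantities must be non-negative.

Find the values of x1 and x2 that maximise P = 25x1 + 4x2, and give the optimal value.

Feasible corners and P = 25x1 + 4x2:
  (0, 0) → P = 0
  (0, 95/7) → P = 380/7
  (73/8, 0) → P = 1825/8
  (8, 9) → P = 236

At the optimal vertex, 8x1 + x2 = 73 and 4x1 + 7x2 = 95.
Solving simultaneously gives x1 = 8, x2 = 9.

x1 = 8, x2 = 9, maximum P = 236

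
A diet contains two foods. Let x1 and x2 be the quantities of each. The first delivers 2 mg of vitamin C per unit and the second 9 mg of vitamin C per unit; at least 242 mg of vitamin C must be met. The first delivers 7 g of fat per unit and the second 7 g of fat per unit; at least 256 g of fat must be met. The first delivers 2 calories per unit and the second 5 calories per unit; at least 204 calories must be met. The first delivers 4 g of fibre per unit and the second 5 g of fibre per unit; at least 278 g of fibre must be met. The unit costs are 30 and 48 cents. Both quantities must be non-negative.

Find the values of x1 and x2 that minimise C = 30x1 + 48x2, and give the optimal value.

Corner points and C = 30x1 + 48x2:
  (0, 278/5) → C = 13344/5
  (121, 0) → C = 3630
  (313/4, 19/2) → C = 5607/2
  (37, 26) → C = 2358
The feasible region is unbounded (it extends along (0, 1), (1, 0)), but C strictly increases along every unbounded feasible direction, so there is no improving ray and the minimum is attained at a vertex.

x1 = 37, x2 = 26, minimum C = 2358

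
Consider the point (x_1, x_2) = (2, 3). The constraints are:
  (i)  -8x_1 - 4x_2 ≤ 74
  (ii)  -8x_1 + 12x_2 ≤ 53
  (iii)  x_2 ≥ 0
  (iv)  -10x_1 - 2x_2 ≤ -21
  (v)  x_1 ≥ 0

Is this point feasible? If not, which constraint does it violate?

feasible

(i): -28 ≤ 74 ✓
(ii): 20 ≤ 53 ✓
(iii): 3 ≥ 0 ✓
(iv): -26 ≤ -21 ✓
(v): 2 ≥ 0 ✓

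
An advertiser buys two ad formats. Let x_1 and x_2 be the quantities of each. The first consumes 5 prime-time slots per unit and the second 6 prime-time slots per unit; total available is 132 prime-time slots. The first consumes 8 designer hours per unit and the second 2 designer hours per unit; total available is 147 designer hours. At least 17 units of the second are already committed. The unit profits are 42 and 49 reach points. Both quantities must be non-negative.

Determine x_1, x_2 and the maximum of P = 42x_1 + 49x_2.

Extreme points and P = 42x_1 + 49x_2:
  (0, 22) → P = 1078
  (0, 17) → P = 833
  (6, 17) → P = 1085

x_1 = 6, x_2 = 17, maximum P = 1085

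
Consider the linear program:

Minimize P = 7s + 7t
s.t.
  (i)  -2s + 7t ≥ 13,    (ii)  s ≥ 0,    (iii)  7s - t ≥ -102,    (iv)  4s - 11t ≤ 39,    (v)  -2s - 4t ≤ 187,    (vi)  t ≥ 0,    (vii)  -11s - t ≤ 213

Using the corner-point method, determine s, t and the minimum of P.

s = 0, t = 13/7, minimum P = 13

Vertices and P = 7s + 7t:
  (0, 13/7) → P = 13
  (208/3, 65/3) → P = 637
  (0, 102) → P = 714
The feasible region is unbounded (it extends along (1, 7), (11, 4)), but P strictly increases along every unbounded feasible direction, so there is no improving ray and the minimum is attained at a vertex.

The binding constraints are -2s + 7t = 13 and s = 0.
Solving simultaneously gives s = 0, t = 13/7.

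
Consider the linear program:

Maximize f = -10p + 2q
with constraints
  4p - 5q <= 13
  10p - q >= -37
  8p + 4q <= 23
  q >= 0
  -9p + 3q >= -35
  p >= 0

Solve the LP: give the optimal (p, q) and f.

Corner points and f = -10p + 2q:
  (23/8, 0) → f = -115/4
  (0, 23/4) → f = 23/2
  (0, 0) → f = 0

The binding constraints are 8p + 4q = 23 and p = 0.
Solving simultaneously gives p = 0, q = 23/4.

p = 0, q = 23/4, maximum f = 23/2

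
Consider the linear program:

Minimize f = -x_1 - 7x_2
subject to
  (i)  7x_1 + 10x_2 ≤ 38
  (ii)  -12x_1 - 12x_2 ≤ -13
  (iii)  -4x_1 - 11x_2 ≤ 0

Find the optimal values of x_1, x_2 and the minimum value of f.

x_1 = -163/18, x_2 = 365/36, minimum f = -743/12

Vertices and f = -x_1 - 7x_2:
  (-163/18, 365/36) → f = -743/12
  (418/37, -152/37) → f = 646/37
  (143/84, -13/21) → f = 221/84

The binding constraints are 7x_1 + 10x_2 = 38 and -12x_1 - 12x_2 = -13.
Solving simultaneously gives x_1 = -163/18, x_2 = 365/36.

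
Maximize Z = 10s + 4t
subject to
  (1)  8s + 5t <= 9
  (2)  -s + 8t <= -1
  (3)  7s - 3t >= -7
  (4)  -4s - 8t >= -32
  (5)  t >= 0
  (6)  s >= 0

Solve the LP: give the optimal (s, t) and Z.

s = 9/8, t = 0, maximum Z = 45/4

Extreme points and Z = 10s + 4t:
  (77/69, 1/69) → Z = 258/23
  (9/8, 0) → Z = 45/4
  (1, 0) → Z = 10

The binding constraints are 8s + 5t = 9 and t = 0.
Solving simultaneously gives s = 9/8, t = 0.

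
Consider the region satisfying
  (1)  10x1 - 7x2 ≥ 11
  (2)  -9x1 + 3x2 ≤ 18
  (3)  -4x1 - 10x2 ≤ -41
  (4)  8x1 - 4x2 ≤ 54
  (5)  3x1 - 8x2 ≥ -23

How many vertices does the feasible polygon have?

4

Of the 10 pairwise boundary intersections, those satisfying every inequality are:
  (397/128, 183/64)
  (249/59, 263/59)
  (22/3, 7/6)
  (131/13, 173/26)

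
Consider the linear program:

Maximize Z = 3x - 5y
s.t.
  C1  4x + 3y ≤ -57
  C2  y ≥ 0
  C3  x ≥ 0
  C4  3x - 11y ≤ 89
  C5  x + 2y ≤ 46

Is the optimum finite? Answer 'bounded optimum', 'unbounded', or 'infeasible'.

The boundaries 4x + 3y = -57 and y = 0 meet at (-57/4, 0), but that point violates x ≥ 0. Every candidate vertex is excluded by some other constraint, so the feasible region is empty.

infeasible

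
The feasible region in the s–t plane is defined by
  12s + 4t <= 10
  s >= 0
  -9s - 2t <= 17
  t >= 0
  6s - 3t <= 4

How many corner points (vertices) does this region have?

4

Intersecting each pair of boundary lines and keeping only the points that satisfy every inequality leaves:
  (0, 5/2)
  (23/30, 1/5)
  (0, 0)
  (2/3, 0)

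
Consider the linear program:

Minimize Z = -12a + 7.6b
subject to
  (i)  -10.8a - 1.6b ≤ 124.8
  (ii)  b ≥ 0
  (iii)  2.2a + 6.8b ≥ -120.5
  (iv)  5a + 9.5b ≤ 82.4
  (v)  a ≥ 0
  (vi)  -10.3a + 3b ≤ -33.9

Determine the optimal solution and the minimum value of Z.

a = 16.48, b = 0, minimum Z = -197.76

Corner points and Z = -12a + 7.6b:
  (412/25, 0) → Z = -4944/25
  (339/103, 0) → Z = -4068/103
  (11385/2257, 67922/11285) → Z = -834464/56425

The optimum lies where b = 0 and 5a + 9.5b = 82.4.
Solving simultaneously gives a = 412/25, b = 0.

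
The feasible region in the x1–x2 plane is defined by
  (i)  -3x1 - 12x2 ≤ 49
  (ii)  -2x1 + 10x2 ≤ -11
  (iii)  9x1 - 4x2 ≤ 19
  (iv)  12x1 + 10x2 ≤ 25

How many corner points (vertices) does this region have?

3

Intersecting each pair of boundary lines and keeping only the points that satisfy every inequality leaves:
  (-179/27, -131/54)
  (4/15, -83/20)
  (73/41, -61/82)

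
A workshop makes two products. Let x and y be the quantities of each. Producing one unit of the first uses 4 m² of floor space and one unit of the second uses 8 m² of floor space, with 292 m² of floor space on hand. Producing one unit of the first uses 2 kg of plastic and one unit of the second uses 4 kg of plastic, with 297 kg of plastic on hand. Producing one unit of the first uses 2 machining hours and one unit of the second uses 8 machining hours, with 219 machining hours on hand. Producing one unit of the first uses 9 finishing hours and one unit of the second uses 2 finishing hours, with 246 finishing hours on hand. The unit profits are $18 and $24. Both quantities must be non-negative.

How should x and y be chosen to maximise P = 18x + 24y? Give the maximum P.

Feasible corners and P = 18x + 24y:
  (0, 0) → P = 0
  (0, 219/8) → P = 657
  (82/3, 0) → P = 492
  (45/2, 87/4) → P = 927

The binding constraints are 2x + 8y = 219 and 9x + 2y = 246.
Solving simultaneously gives x = 45/2, y = 87/4.

x = 45/2, y = 87/4, maximum P = 927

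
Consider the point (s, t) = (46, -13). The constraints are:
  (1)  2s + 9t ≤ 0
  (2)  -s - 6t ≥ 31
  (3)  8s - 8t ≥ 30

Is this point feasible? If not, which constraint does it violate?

feasible

(1): -25 ≤ 0 ✓
(2): 32 ≥ 31 ✓
(3): 472 ≥ 30 ✓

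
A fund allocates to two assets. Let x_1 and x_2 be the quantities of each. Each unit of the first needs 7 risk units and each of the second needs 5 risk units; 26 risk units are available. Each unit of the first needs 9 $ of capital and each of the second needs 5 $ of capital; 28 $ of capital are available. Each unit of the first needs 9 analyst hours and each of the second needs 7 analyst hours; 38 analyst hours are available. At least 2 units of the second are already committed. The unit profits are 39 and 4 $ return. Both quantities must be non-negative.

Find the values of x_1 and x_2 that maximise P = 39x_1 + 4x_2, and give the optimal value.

x_1 = 2, x_2 = 2, maximum P = 86

Feasible corners and P = 39x_1 + 4x_2:
  (0, 26/5) → P = 104/5
  (0, 2) → P = 8
  (1, 19/5) → P = 271/5
  (2, 2) → P = 86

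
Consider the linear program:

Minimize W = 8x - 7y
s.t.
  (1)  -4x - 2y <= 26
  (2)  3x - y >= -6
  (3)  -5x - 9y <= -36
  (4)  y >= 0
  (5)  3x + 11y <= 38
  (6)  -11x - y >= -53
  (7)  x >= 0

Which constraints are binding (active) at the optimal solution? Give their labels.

(3) and (5)

Corner points and W = 8x - 7y:
  (27/14, 41/14) → W = -71/14
  (441/94, 131/94) → W = 2611/94
  (545/118, 259/118) → W = 2547/118

The minimum is at (27/14, 41/14). Substituting into each constraint, equality holds for (3) and (5); the remaining constraints have slack.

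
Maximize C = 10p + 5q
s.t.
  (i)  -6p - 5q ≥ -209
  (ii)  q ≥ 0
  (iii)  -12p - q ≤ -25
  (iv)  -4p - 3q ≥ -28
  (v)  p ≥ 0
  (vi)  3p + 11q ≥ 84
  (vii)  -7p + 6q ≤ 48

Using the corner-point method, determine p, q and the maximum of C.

p = 8/5, q = 36/5, maximum C = 52

Vertices and C = 10p + 5q:
  (47/32, 59/8) → C = 825/16
  (191/129, 311/43) → C = 6575/129
  (8/5, 36/5) → C = 52

The optimum lies where -4p - 3q = -28 and 3p + 11q = 84.
Solving simultaneously gives p = 8/5, q = 36/5.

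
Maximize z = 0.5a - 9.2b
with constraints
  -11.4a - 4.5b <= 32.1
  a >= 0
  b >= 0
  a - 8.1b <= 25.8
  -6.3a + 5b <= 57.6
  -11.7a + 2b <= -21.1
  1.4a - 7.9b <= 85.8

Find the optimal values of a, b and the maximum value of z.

The feasible region is unbounded (it extends along (50, 63), (79, 14)), but z strictly decreases along every unbounded feasible direction, so there is no improving ray and the maximum is attained at a vertex.

a = 25.8, b = 0, maximum z = 12.9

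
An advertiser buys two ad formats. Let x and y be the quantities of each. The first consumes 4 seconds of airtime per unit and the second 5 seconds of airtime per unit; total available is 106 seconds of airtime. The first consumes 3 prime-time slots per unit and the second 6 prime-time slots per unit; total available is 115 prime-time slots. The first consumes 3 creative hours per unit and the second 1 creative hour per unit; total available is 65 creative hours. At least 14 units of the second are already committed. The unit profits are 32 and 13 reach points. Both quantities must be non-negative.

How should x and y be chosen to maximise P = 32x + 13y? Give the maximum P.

Corner points and P = 32x + 13y:
  (0, 115/6) → P = 1495/6
  (0, 14) → P = 182
  (61/9, 142/9) → P = 422
  (9, 14) → P = 470

The binding constraints are 4x + 5y = 106 and y = 14.
Solving simultaneously gives x = 9, y = 14.

x = 9, y = 14, maximum P = 470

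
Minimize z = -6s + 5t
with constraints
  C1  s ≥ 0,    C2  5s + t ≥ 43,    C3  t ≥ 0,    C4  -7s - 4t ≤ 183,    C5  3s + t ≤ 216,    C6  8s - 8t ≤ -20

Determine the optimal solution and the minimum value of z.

s = 427/8, t = 447/8, minimum z = -327/8

Corner points and z = -6s + 5t:
  (0, 43) → z = 215
  (0, 216) → z = 1080
  (27/4, 37/4) → z = 23/4
  (427/8, 447/8) → z = -327/8

At the optimal vertex, 3s + t = 216 and 8s - 8t = -20.
Solving simultaneously gives s = 427/8, t = 447/8.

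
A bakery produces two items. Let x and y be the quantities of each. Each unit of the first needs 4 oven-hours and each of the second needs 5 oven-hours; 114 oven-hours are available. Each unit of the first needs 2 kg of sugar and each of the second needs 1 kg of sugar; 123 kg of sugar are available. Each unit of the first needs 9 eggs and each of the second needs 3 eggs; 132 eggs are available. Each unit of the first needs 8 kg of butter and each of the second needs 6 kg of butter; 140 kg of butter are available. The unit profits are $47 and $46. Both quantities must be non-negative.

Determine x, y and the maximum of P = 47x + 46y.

x = 1, y = 22, maximum P = 1059

Feasible corners and P = 47x + 46y:
  (0, 0) → P = 0
  (0, 114/5) → P = 5244/5
  (44/3, 0) → P = 2068/3
  (1, 22) → P = 1059
  (62/5, 34/5) → P = 4478/5

The optimum lies where 4x + 5y = 114 and 8x + 6y = 140.
Solving simultaneously gives x = 1, y = 22.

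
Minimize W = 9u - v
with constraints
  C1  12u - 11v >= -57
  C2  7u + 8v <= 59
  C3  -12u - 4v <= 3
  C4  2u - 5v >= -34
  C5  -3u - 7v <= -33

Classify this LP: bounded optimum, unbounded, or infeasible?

bounded optimum

Feasible corners and W = 9u - v:
  (193/173, 1107/173) → W = 630/173
  (-4/13, 63/13) → W = -99/13
  (149/25, 54/25) → W = 1287/25
The feasible region has finitely many vertices and no improving ray; the minimum is -99/13 at (-4/13, 63/13).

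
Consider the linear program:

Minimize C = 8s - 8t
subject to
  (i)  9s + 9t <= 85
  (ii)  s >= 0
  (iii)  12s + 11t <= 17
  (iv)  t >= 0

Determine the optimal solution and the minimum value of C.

s = 0, t = 17/11, minimum C = -136/11

Feasible corners and C = 8s - 8t:
  (0, 17/11) → C = -136/11
  (0, 0) → C = 0
  (17/12, 0) → C = 34/3

The optimum lies where s = 0 and 12s + 11t = 17.
Solving simultaneously gives s = 0, t = 17/11.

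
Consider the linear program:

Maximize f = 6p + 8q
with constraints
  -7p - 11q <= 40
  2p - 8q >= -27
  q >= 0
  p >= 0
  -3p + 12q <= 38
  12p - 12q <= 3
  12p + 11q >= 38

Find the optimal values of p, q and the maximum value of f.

Feasible corners and f = 6p + 8q:
  (41/9, 155/36) → f = 556/9
  (38/177, 190/59) → f = 1596/59
  (163/92, 35/23) → f = 1049/46

p = 41/9, q = 155/36, maximum f = 556/9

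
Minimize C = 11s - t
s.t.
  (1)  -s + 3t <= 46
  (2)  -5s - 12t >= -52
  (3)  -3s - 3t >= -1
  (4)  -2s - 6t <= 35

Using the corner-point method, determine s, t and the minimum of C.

The optimum lies where -s + 3t = 46 and -2s - 6t = 35.
Solving simultaneously gives s = -127/4, t = 19/4.

s = -127/4, t = 19/4, minimum C = -354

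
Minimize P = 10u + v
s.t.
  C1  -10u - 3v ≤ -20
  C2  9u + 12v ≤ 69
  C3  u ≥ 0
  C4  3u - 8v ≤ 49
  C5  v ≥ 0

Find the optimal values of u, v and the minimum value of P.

u = 11/31, v = 170/31, minimum P = 280/31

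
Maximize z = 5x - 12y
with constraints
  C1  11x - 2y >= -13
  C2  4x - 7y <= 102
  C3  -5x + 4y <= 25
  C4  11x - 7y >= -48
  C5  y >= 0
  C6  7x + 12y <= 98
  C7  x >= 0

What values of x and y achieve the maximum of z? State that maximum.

Vertices and z = 5x - 12y:
  (23/22, 665/88) → z = -940/11
  (0, 25/4) → z = -75
  (14, 0) → z = 70
  (0, 0) → z = 0

At the optimal vertex, y = 0 and 7x + 12y = 98.
Solving simultaneously gives x = 14, y = 0.

x = 14, y = 0, maximum z = 70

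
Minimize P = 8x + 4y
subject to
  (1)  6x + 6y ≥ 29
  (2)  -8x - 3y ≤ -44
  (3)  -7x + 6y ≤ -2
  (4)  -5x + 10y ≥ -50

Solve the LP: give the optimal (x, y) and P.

The feasible region is unbounded (it extends along (2, 1), (6, 7)), but P strictly increases along every unbounded feasible direction, so there is no improving ray and the minimum is attained at a vertex.

x = 59/10, y = -16/15, minimum P = 644/15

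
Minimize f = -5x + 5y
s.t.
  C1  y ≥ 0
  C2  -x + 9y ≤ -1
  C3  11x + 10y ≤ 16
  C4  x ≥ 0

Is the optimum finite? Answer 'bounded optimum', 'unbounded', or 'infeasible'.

Extreme points and f = -5x + 5y:
  (1, 0) → f = -5
  (16/11, 0) → f = -80/11
  (154/109, 5/109) → f = -745/109
The feasible region has finitely many vertices and no improving ray; the minimum is -80/11 at (16/11, 0).

bounded optimum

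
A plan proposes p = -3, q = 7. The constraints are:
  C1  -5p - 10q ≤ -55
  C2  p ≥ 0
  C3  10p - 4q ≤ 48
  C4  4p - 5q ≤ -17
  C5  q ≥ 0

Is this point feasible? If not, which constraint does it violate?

Constraint C2: p = -3, which is not ≥ 0. All other constraints are satisfied.

not feasible — violates C2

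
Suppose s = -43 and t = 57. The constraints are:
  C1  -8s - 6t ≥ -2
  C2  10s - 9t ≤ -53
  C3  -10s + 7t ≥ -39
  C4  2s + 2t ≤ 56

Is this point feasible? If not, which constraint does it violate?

C1: 2 ≥ -2 ✓
C2: -943 ≤ -53 ✓
C3: 829 ≥ -39 ✓
C4: 28 ≤ 56 ✓

feasible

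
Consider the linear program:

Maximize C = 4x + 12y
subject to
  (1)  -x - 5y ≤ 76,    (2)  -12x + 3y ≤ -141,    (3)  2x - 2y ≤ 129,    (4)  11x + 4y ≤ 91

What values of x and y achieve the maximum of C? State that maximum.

x = 31/3, y = -17/3, maximum C = -80/3

Vertices and C = 4x + 12y:
  (53/7, -117/7) → C = -1192/7
  (253/17, -309/17) → C = -2696/17
  (31/3, -17/3) → C = -80/3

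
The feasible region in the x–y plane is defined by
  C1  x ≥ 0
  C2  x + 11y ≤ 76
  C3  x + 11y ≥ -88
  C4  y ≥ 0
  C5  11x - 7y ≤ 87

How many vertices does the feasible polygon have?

4

Of the 9 pairwise boundary intersections, those satisfying every inequality are:
  (0, 76/11)
  (0, 0)
  (1489/128, 749/128)
  (87/11, 0)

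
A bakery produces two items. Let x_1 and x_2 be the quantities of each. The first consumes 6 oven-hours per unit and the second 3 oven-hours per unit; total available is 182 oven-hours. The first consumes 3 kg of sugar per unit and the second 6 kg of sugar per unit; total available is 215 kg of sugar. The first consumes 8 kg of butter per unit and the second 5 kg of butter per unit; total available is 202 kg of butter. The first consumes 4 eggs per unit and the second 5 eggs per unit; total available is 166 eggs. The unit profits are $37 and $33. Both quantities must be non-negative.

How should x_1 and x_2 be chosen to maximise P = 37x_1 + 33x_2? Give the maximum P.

Corner points and P = 37x_1 + 33x_2:
  (0, 0) → P = 0
  (0, 166/5) → P = 5478/5
  (101/4, 0) → P = 3737/4
  (9, 26) → P = 1191

The binding constraints are 8x_1 + 5x_2 = 202 and 4x_1 + 5x_2 = 166.
Solving simultaneously gives x_1 = 9, x_2 = 26.

x_1 = 9, x_2 = 26, maximum P = 1191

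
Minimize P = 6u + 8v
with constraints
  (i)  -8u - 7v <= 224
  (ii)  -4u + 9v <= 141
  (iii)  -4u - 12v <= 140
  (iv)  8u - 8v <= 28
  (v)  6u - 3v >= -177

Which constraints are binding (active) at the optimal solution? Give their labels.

(i) and (iii)

Feasible corners and P = 6u + 8v:
  (-427/17, -56/17) → P = -3010/17
  (-637/22, 12/11) → P = -165
  (69/2, 31) → P = 455
  (-195/7, 23/7) → P = -986/7
  (-49/8, -77/8) → P = -455/4

The minimum is at (-427/17, -56/17). Substituting into each constraint, equality holds for (i) and (iii); the remaining constraints have slack.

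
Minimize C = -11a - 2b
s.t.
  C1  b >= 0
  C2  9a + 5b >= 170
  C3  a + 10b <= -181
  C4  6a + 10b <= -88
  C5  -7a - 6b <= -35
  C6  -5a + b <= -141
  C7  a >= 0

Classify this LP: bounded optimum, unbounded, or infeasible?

The boundaries 9a + 5b = 170 and 6a + 10b = -88 meet at (107/3, -151/5), but that point violates b ≥ 0. Every candidate vertex is excluded by some other constraint, so the feasible region is empty.

infeasible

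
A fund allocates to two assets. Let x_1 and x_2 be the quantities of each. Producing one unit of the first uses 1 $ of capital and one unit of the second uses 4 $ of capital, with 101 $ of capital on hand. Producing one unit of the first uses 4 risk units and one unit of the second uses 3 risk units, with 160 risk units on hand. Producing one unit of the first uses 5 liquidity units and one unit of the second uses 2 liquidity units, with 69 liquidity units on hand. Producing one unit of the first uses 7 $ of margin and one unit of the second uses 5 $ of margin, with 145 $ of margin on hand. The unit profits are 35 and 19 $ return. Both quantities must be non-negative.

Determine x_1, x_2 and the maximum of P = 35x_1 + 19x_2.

x_1 = 5, x_2 = 22, maximum P = 593

Vertices and P = 35x_1 + 19x_2:
  (0, 0) → P = 0
  (0, 101/4) → P = 1919/4
  (69/5, 0) → P = 483
  (75/23, 562/23) → P = 13303/23
  (5, 22) → P = 593

At the optimal vertex, 5x_1 + 2x_2 = 69 and 7x_1 + 5x_2 = 145.
Solving simultaneously gives x_1 = 5, x_2 = 22.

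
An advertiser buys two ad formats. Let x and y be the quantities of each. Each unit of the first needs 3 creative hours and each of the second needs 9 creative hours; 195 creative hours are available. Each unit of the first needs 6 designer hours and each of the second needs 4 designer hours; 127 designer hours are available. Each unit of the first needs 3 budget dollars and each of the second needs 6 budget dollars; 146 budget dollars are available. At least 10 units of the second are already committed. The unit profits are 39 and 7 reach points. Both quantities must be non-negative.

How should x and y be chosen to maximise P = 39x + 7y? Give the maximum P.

x = 29/2, y = 10, maximum P = 1271/2

Extreme points and P = 39x + 7y:
  (0, 65/3) → P = 455/3
  (0, 10) → P = 70
  (121/14, 263/14) → P = 3280/7
  (29/2, 10) → P = 1271/2

At the optimal vertex, 6x + 4y = 127 and y = 10.
Solving simultaneously gives x = 29/2, y = 10.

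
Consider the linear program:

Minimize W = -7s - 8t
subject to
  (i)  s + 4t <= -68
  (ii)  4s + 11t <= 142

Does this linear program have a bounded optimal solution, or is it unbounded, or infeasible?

unbounded

From the feasible point (1316/5, -414/5), moving in the direction (11, -4) keeps every constraint satisfied while W decreases without bound.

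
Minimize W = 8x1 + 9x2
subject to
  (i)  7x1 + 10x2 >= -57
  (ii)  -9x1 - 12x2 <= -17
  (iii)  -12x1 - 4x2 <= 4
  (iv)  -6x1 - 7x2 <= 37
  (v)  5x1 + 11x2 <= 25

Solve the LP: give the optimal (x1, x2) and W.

Feasible corners and W = 8x1 + 9x2:
  (427/3, -316/3) → W = 572/3
  (-29/27, 20/9) → W = 308/27
  (-9/7, 20/7) → W = 108/7
The feasible region is unbounded (it extends along (11, -5), (10, -7)), but W strictly increases along every unbounded feasible direction, so there is no improving ray and the minimum is attained at a vertex.

x1 = -29/27, x2 = 20/9, minimum W = 308/27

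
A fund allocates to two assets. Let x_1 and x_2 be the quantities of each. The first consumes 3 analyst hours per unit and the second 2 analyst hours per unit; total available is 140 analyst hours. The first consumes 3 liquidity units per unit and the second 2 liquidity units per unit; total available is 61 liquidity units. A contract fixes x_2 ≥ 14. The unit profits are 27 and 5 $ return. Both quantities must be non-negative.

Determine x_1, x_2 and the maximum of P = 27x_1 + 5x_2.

Vertices and P = 27x_1 + 5x_2:
  (0, 61/2) → P = 305/2
  (0, 14) → P = 70
  (11, 14) → P = 367

x_1 = 11, x_2 = 14, maximum P = 367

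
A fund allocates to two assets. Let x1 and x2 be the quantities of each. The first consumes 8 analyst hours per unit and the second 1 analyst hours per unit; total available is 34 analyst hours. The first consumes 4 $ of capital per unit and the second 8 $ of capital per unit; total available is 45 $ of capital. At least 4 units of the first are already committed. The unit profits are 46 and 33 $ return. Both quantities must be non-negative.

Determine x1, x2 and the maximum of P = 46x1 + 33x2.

x1 = 4, x2 = 2, maximum P = 250

Extreme points and P = 46x1 + 33x2:
  (17/4, 0) → P = 391/2
  (4, 0) → P = 184
  (4, 2) → P = 250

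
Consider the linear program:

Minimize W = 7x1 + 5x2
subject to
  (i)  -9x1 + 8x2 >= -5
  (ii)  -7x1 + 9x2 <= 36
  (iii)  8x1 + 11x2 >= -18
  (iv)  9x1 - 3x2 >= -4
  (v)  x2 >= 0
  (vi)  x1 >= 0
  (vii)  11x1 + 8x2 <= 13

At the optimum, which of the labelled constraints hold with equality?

Corner points and W = 7x1 + 5x2:
  (5/9, 0) → W = 35/9
  (9/10, 31/80) → W = 659/80
  (0, 4/3) → W = 20/3
  (1/15, 23/15) → W = 122/15
  (0, 0) → W = 0

The minimum is at (0, 0). Substituting into each constraint, equality holds for (v) and (vi); the remaining constraints have slack.

(v) and (vi)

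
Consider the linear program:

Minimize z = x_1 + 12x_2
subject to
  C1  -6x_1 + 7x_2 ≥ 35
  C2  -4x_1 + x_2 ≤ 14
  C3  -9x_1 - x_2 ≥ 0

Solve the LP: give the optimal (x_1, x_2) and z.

x_1 = -63/22, x_2 = 28/11, minimum z = 609/22

Extreme points and z = x_1 + 12x_2:
  (-63/22, 28/11) → z = 609/22
  (-35/69, 105/23) → z = 3745/69
  (-14/13, 126/13) → z = 1498/13

The optimum lies where -6x_1 + 7x_2 = 35 and -4x_1 + x_2 = 14.
Solving simultaneously gives x_1 = -63/22, x_2 = 28/11.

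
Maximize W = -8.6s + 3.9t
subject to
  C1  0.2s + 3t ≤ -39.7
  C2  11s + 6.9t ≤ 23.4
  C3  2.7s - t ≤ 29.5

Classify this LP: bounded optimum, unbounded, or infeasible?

unbounded

From the feasible point (488/83, -11309/830), moving in the direction (-3, 0.2) keeps every constraint satisfied while W increases without bound.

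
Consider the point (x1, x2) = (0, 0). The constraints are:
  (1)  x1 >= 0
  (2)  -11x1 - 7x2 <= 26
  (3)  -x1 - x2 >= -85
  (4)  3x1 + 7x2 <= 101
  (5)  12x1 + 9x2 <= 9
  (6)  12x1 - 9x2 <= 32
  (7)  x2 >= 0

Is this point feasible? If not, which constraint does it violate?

(1): 0 ≥ 0 ✓
(2): 0 ≤ 26 ✓
(3): 0 ≥ -85 ✓
(4): 0 ≤ 101 ✓
(5): 0 ≤ 9 ✓
(6): 0 ≤ 32 ✓
(7): 0 ≥ 0 ✓

feasible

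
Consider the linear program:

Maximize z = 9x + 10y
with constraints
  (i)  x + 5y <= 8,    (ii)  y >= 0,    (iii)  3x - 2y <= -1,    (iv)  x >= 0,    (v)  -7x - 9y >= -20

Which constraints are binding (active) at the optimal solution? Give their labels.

(i) and (iii)

Extreme points and z = 9x + 10y:
  (11/17, 25/17) → z = 349/17
  (0, 8/5) → z = 16
  (0, 1/2) → z = 5

The maximum is at (11/17, 25/17). Substituting into each constraint, equality holds for (i) and (iii); the remaining constraints have slack.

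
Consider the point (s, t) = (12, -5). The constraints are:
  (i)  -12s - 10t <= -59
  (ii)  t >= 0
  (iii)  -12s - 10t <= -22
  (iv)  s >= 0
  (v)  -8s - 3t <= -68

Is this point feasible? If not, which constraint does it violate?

Constraint (ii): t = -5, which is not ≥ 0. All other constraints are satisfied.

not feasible — violates (ii)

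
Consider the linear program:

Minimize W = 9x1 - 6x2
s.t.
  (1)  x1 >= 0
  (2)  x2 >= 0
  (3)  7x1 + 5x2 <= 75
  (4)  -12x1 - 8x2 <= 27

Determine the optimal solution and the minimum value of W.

The binding constraints are x1 = 0 and 7x1 + 5x2 = 75.
Solving simultaneously gives x1 = 0, x2 = 15.

x1 = 0, x2 = 15, minimum W = -90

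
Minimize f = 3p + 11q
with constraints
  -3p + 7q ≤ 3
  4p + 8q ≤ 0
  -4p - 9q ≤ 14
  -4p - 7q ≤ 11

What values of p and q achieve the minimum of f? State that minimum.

p = 28, q = -14, minimum f = -70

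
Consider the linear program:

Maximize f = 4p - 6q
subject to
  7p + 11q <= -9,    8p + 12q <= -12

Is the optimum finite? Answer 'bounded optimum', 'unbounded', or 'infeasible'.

unbounded

From the feasible point (-6, 3), moving in the direction (12, -8) keeps every constraint satisfied while f increases without bound.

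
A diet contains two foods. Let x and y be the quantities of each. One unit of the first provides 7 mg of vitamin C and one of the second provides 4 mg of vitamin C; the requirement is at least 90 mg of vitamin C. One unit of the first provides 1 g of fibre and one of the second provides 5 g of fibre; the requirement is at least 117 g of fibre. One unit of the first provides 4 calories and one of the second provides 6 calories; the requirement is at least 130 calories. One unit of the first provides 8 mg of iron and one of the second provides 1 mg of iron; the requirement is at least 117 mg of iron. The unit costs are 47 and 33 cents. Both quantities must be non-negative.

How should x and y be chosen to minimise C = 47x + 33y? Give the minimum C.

x = 12, y = 21, minimum C = 1257

Feasible corners and C = 47x + 33y:
  (0, 117) → C = 3861
  (117, 0) → C = 5499
  (12, 21) → C = 1257
The feasible region is unbounded (it extends along (0, 1), (1, 0)), but C strictly increases along every unbounded feasible direction, so there is no improving ray and the minimum is attained at a vertex.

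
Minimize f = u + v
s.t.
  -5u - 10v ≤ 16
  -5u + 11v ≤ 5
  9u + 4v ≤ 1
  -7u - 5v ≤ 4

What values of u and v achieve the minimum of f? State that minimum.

u = 8/9, v = -92/45, minimum f = -52/45

Feasible corners and f = u + v:
  (37/35, -149/70) → f = -15/14
  (8/9, -92/45) → f = -52/45
  (-9/119, 50/119) → f = 41/119
  (-23/34, 5/34) → f = -9/17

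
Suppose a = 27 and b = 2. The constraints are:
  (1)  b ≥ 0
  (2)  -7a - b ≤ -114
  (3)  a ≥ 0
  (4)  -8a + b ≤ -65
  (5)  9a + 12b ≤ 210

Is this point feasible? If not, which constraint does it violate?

Constraint (5): 9a + 12b = 267, which is not ≤ 210. All other constraints are satisfied.

not feasible — violates (5)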